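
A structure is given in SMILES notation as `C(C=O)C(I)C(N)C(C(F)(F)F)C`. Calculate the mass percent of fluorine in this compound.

Atom tally by fragment:
  OHCCH2 → C:2 H:3 O:1
  CH(I) → C:1 H:1 I:1
  CH(NH2) → C:1 H:3 N:1
  CH(CF3) → C:2 H:1 F:3
  CH3 → C:1 H:3
Element totals:
  C: 7
  H: 11
  F: 3
  I: 1
  N: 1
  O: 1
Molecular formula: C7H11F3INO.
Molar mass = 309.069 g/mol.
Mass from F: 3 × 18.998 = 56.994 g/mol.
%F = 56.994 / 309.069 × 100 = 18.44%.

18.44%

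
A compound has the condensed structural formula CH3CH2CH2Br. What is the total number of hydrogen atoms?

7

Atom tally by fragment:
  CH3 → C:1 H:3
  CH2 → C:1 H:2
  CH2Br → C:1 H:2 Br:1
Element totals:
  C: 3
  H: 7
  Br: 1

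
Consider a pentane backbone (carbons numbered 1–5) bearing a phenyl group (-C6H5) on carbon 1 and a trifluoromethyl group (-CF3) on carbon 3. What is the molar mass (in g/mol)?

216.25 g/mol

Atom tally by fragment:
  C6H5CH2 → C:7 H:7
  CH2 → C:1 H:2
  CH(CF3) → C:2 H:1 F:3
  CH2 → C:1 H:2
  CH3 → C:1 H:3
Element totals:
  C: 12
  H: 15
  F: 3
Molecular formula: C12H15F3.
  M = 12(12.011) + 15(1.008) + 3(18.998)
    = 144.132 + 15.120 + 56.994 = 216.246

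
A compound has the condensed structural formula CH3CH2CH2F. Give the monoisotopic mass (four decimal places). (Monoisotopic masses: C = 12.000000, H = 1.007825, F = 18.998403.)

Atom tally by fragment:
  CH3 → C:1 H:3
  CH2 → C:1 H:2
  CH2F → C:1 H:2 F:1
Element totals:
  C: 3
  H: 7
  F: 1
Molecular formula: C3H7F.
  M = 3(12.0) + 7(1.007825) + 18.998403
    = 36.000000 + 7.054775 + 18.998403 = 62.053178

62.0532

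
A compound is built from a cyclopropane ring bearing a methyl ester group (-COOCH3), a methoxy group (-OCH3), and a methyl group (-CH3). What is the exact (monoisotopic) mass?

144.0786

Atom tally by fragment:
  cyclopropane ring core → C:3 H:6
  (− 3 ring H displaced by substituents)
  + COOCH3 → C:2 H:3 O:2
  + OCH3 → C:1 H:3 O:1
  + CH3 → C:1 H:3
Element totals:
  C: 7
  H: 12
  O: 3
Molecular formula: C7H12O3.
  M = 7(12.0) + 12(1.007825) + 3(15.994915)
    = 84.000000 + 12.093900 + 47.984745 = 144.078645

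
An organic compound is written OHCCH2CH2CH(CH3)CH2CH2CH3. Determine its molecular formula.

C8H16O

Atom tally by fragment:
  OHCCH2 → C:2 H:3 O:1
  CH2 → C:1 H:2
  CH(CH3) → C:2 H:4
  CH2 → C:1 H:2
  CH2 → C:1 H:2
  CH3 → C:1 H:3
Element totals:
  C: 8
  H: 16
  O: 1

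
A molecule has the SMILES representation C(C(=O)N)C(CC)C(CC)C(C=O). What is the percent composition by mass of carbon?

Atom tally by fragment:
  H2NOCCH2 → C:2 H:4 O:1 N:1
  CH(C2H5) → C:3 H:6
  CH(C2H5) → C:3 H:6
  CH2CHO → C:2 H:3 O:1
Element totals:
  C: 10
  H: 19
  N: 1
  O: 2
Molecular formula: C10H19NO2.
Molar mass = 185.267 g/mol.
Mass from C: 10 × 12.011 = 120.110 g/mol.
%C = 120.110 / 185.267 × 100 = 64.83%.

64.83%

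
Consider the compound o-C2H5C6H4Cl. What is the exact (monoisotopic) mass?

140.0393

Atom tally by fragment:
  benzene ring core → C:6 H:6
  (− 2 ring H displaced by substituents)
  + C2H5 → C:2 H:5
  + Cl → Cl:1
Element totals:
  C: 8
  H: 9
  Cl: 1
Molecular formula: C8H9Cl.
  M = 8(12.0) + 9(1.007825) + 34.968853
    = 96.000000 + 9.070425 + 34.968853 = 140.039278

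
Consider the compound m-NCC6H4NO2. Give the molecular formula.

Element totals:
  C: 7
  H: 4
  N: 2
  O: 2

C7H4N2O2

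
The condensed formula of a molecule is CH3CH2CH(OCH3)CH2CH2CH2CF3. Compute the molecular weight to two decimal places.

Element totals:
  C: 8
  H: 15
  F: 3
  O: 1
Molecular formula: C8H15F3O.
  M = 8(12.011) + 15(1.008) + 3(18.998) + 15.999
    = 96.088 + 15.120 + 56.994 + 15.999 = 184.201

184.20 g/mol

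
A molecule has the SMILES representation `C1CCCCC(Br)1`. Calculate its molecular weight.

163.06 g/mol

Atom tally by fragment:
  cyclohexane ring core → C:6 H:12
  (− 1 ring H displaced by substituents)
  + Br → Br:1
Element totals:
  C: 6
  H: 11
  Br: 1
Molecular formula: C6H11Br.
  M = 6(12.011) + 11(1.008) + 79.904
    = 72.066 + 11.088 + 79.904 = 163.058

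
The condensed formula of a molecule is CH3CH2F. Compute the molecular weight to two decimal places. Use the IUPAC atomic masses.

48.06 g/mol

Atom tally by fragment:
  CH3 → C:1 H:3
  CH2F → C:1 H:2 F:1
Element totals:
  C: 2
  H: 5
  F: 1
Molecular formula: C2H5F.
  M = 2(12.011) + 5(1.008) + 18.998
    = 24.022 + 5.040 + 18.998 = 48.060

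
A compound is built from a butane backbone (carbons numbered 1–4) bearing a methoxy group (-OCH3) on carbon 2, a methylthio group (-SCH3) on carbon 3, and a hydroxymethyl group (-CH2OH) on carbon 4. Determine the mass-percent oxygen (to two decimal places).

19.48%

Atom tally by fragment:
  CH3 → C:1 H:3
  CH(OCH3) → C:2 H:4 O:1
  CH(SCH3) → C:2 H:4 S:1
  CH2CH2OH → C:2 H:5 O:1
Element totals:
  C: 7
  H: 16
  O: 2
  S: 1
Molecular formula: C7H16O2S.
Molar mass = 164.263 g/mol.
Mass from O: 2 × 15.999 = 31.998 g/mol.
%O = 31.998 / 164.263 × 100 = 19.48%.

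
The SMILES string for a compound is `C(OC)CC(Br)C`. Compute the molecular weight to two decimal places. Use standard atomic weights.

167.05 g/mol

Atom tally by fragment:
  CH3OCH2 → C:2 H:5 O:1
  CH2 → C:1 H:2
  CH(Br) → C:1 H:1 Br:1
  CH3 → C:1 H:3
Element totals:
  C: 5
  H: 11
  Br: 1
  O: 1
Molecular formula: C5H11BrO.
  M = 5(12.011) + 11(1.008) + 79.904 + 15.999
    = 60.055 + 11.088 + 79.904 + 15.999 = 167.046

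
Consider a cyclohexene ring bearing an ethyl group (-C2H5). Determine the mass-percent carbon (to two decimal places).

87.19%

Atom tally by fragment:
  cyclohexene ring core → C:6 H:10
  (− 1 ring H displaced by substituents)
  + C2H5 → C:2 H:5
Element totals:
  C: 8
  H: 14
Molecular formula: C8H14.
Molar mass = 110.200 g/mol.
Mass from C: 8 × 12.011 = 96.088 g/mol.
%C = 96.088 / 110.200 × 100 = 87.19%.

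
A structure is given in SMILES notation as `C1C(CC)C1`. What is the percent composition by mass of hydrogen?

Atom tally by fragment:
  cyclopropane ring core → C:3 H:6
  (− 1 ring H displaced by substituents)
  + C2H5 → C:2 H:5
Element totals:
  C: 5
  H: 10
Molecular formula: C5H10.
Molar mass = 70.135 g/mol.
Mass from H: 10 × 1.008 = 10.080 g/mol.
%H = 10.080 / 70.135 × 100 = 14.37%.

14.37%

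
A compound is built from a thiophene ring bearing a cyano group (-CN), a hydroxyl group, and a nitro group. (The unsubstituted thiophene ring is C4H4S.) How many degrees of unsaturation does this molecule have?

6

Atom tally by fragment:
  thiophene ring core → C:4 H:4 S:1
  (− 3 ring H displaced by substituents)
  + CN → C:1 N:1
  + OH → O:1 H:1
  + NO2 → N:1 O:2
Element totals:
  C: 5
  H: 2
  N: 2
  O: 3
  S: 1
Molecular formula: C5H2N2O3S.
DoU = (2C + 2 + N − H − X) / 2 = (2·5 + 2 + 2 − 2 − 0) / 2 = 6.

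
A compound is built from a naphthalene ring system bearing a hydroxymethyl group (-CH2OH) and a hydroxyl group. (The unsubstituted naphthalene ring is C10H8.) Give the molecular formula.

C11H10O2

Atom tally by fragment:
  naphthalene ring system core → C:10 H:8
  (− 2 ring H displaced by substituents)
  + CH2OH → C:1 H:3 O:1
  + OH → O:1 H:1
Element totals:
  C: 11
  H: 10
  O: 2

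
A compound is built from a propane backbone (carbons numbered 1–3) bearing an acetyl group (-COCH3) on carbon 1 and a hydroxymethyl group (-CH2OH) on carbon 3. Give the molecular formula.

C6H12O2

Atom tally by fragment:
  CH3COCH2 → C:3 H:5 O:1
  CH2 → C:1 H:2
  CH2CH2OH → C:2 H:5 O:1
Element totals:
  C: 6
  H: 12
  O: 2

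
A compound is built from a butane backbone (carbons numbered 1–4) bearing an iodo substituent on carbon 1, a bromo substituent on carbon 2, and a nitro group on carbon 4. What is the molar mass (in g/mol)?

Atom tally by fragment:
  ICH2 → C:1 H:2 I:1
  CH(Br) → C:1 H:1 Br:1
  CH2 → C:1 H:2
  CH2NO2 → C:1 H:2 N:1 O:2
Element totals:
  C: 4
  H: 7
  Br: 1
  I: 1
  N: 1
  O: 2
Molecular formula: C4H7BrINO2.
  M = 4(12.011) + 7(1.008) + 79.904 + 126.904 + 14.007 + 2(15.999)
    = 48.044 + 7.056 + 79.904 + 126.904 + 14.007 + 31.998 = 307.913

307.91 g/mol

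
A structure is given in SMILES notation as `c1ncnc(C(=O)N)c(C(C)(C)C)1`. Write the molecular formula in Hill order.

C9H13N3O

Atom tally by fragment:
  pyrimidine ring core → C:4 H:4 N:2
  (− 2 ring H displaced by substituents)
  + CONH2 → C:1 H:2 O:1 N:1
  + C(CH3)3 → C:4 H:9
Element totals:
  C: 9
  H: 13
  N: 3
  O: 1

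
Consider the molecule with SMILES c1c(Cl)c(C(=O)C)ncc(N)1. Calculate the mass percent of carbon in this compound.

49.28%

Atom tally by fragment:
  pyridine ring core → C:5 H:5 N:1
  (− 3 ring H displaced by substituents)
  + Cl → Cl:1
  + COCH3 → C:2 H:3 O:1
  + NH2 → N:1 H:2
Element totals:
  C: 7
  H: 7
  Cl: 1
  N: 2
  O: 1
Molecular formula: C7H7ClN2O.
Molar mass = 170.596 g/mol.
Mass from C: 7 × 12.011 = 84.077 g/mol.
%C = 84.077 / 170.596 × 100 = 49.28%.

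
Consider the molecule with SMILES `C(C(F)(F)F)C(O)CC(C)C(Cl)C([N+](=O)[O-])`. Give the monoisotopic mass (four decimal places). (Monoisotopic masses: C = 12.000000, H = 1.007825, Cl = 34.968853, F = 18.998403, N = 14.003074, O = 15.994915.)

263.0536

Atom tally by fragment:
  F3CCH2 → C:2 H:2 F:3
  CH(OH) → C:1 H:2 O:1
  CH2 → C:1 H:2
  CH(CH3) → C:2 H:4
  CH(Cl) → C:1 H:1 Cl:1
  CH2NO2 → C:1 H:2 N:1 O:2
Element totals:
  C: 8
  H: 13
  Cl: 1
  F: 3
  N: 1
  O: 3
Molecular formula: C8H13ClF3NO3.
  M = 8(12.0) + 13(1.007825) + 34.968853 + 3(18.998403) + 14.003074 + 3(15.994915)
    = 96.000000 + 13.101725 + 34.968853 + 56.995209 + 14.003074 + 47.984745 = 263.053606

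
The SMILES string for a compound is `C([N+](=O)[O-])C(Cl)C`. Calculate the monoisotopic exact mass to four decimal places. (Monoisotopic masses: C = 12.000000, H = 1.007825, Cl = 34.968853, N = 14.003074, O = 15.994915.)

123.0087

Atom tally by fragment:
  O2NCH2 → C:1 H:2 N:1 O:2
  CH(Cl) → C:1 H:1 Cl:1
  CH3 → C:1 H:3
Element totals:
  C: 3
  H: 6
  Cl: 1
  N: 1
  O: 2
Molecular formula: C3H6ClNO2.
  M = 3(12.0) + 6(1.007825) + 34.968853 + 14.003074 + 2(15.994915)
    = 36.000000 + 6.046950 + 34.968853 + 14.003074 + 31.989830 = 123.008707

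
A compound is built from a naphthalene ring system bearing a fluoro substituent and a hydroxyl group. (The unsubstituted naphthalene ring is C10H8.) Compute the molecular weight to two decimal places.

Atom tally by fragment:
  naphthalene ring system core → C:10 H:8
  (− 2 ring H displaced by substituents)
  + F → F:1
  + OH → O:1 H:1
Element totals:
  C: 10
  H: 7
  F: 1
  O: 1
Molecular formula: C10H7FO.
  M = 10(12.011) + 7(1.008) + 18.998 + 15.999
    = 120.110 + 7.056 + 18.998 + 15.999 = 162.163

162.16 g/mol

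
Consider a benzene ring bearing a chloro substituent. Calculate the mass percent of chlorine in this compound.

31.50%

Atom tally by fragment:
  benzene ring core → C:6 H:6
  (− 1 ring H displaced by substituents)
  + Cl → Cl:1
Element totals:
  C: 6
  H: 5
  Cl: 1
Molecular formula: C6H5Cl.
Molar mass = 112.556 g/mol.
Mass from Cl: 1 × 35.45 = 35.450 g/mol.
%Cl = 35.450 / 112.556 × 100 = 31.50%.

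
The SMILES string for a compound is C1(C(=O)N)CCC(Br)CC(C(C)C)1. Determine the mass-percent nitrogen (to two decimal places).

Atom tally by fragment:
  cyclohexane ring core → C:6 H:12
  (− 3 ring H displaced by substituents)
  + CONH2 → C:1 H:2 O:1 N:1
  + Br → Br:1
  + CH(CH3)2 → C:3 H:7
Element totals:
  C: 10
  H: 18
  Br: 1
  N: 1
  O: 1
Molecular formula: C10H18BrNO.
Molar mass = 248.164 g/mol.
Mass from N: 1 × 14.007 = 14.007 g/mol.
%N = 14.007 / 248.164 × 100 = 5.64%.

5.64%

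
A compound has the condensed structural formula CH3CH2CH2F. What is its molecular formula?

Atom tally by fragment:
  CH3 → C:1 H:3
  CH2 → C:1 H:2
  CH2F → C:1 H:2 F:1
Element totals:
  C: 3
  H: 7
  F: 1

C3H7F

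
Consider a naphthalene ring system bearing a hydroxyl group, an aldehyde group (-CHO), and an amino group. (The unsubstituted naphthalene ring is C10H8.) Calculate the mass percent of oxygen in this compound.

Atom tally by fragment:
  naphthalene ring system core → C:10 H:8
  (− 3 ring H displaced by substituents)
  + OH → O:1 H:1
  + CHO → C:1 H:1 O:1
  + NH2 → N:1 H:2
Element totals:
  C: 11
  H: 9
  N: 1
  O: 2
Molecular formula: C11H9NO2.
Molar mass = 187.198 g/mol.
Mass from O: 2 × 15.999 = 31.998 g/mol.
%O = 31.998 / 187.198 × 100 = 17.09%.

17.09%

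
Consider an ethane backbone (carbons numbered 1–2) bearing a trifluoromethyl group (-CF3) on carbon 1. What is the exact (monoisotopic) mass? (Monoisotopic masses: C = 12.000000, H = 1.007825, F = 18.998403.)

98.0343

Atom tally by fragment:
  F3CCH2 → C:2 H:2 F:3
  CH3 → C:1 H:3
Element totals:
  C: 3
  H: 5
  F: 3
Molecular formula: C3H5F3.
  M = 3(12.0) + 5(1.007825) + 3(18.998403)
    = 36.000000 + 5.039125 + 56.995209 = 98.034334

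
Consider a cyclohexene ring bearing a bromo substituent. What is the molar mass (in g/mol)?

Atom tally by fragment:
  cyclohexene ring core → C:6 H:10
  (− 1 ring H displaced by substituents)
  + Br → Br:1
Element totals:
  C: 6
  H: 9
  Br: 1
Molecular formula: C6H9Br.
  M = 6(12.011) + 9(1.008) + 79.904
    = 72.066 + 9.072 + 79.904 = 161.042

161.04 g/mol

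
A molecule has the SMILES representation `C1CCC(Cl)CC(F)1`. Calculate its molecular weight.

Atom tally by fragment:
  cyclohexane ring core → C:6 H:12
  (− 2 ring H displaced by substituents)
  + Cl → Cl:1
  + F → F:1
Element totals:
  C: 6
  H: 10
  Cl: 1
  F: 1
Molecular formula: C6H10ClF.
  M = 6(12.011) + 10(1.008) + 35.45 + 18.998
    = 72.066 + 10.080 + 35.450 + 18.998 = 136.594

136.59 g/mol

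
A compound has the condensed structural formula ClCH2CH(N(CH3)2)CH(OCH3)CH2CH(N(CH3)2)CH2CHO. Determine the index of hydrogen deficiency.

Element totals:
  C: 12
  H: 25
  Cl: 1
  N: 2
  O: 2
Molecular formula: C12H25ClN2O2.
DoU = (2C + 2 + N − H − X) / 2 = (2·12 + 2 + 2 − 25 − 1) / 2 = 1.

1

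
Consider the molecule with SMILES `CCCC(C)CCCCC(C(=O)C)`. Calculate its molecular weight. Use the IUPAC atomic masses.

Atom tally by fragment:
  CH3 → C:1 H:3
  CH2 → C:1 H:2
  CH2 → C:1 H:2
  CH(CH3) → C:2 H:4
  CH2 → C:1 H:2
  CH2 → C:1 H:2
  CH2 → C:1 H:2
  CH2 → C:1 H:2
  CH2COCH3 → C:3 H:5 O:1
Element totals:
  C: 12
  H: 24
  O: 1
Molecular formula: C12H24O.
  M = 12(12.011) + 24(1.008) + 15.999
    = 144.132 + 24.192 + 15.999 = 184.323

184.32 g/mol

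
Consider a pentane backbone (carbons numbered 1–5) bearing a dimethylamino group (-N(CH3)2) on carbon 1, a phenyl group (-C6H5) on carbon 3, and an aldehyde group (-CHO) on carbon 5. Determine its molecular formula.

Atom tally by fragment:
  (CH3)2NCH2 → C:3 H:8 N:1
  CH2 → C:1 H:2
  CH(C6H5) → C:7 H:6
  CH2 → C:1 H:2
  CH2CHO → C:2 H:3 O:1
Element totals:
  C: 14
  H: 21
  N: 1
  O: 1

C14H21NO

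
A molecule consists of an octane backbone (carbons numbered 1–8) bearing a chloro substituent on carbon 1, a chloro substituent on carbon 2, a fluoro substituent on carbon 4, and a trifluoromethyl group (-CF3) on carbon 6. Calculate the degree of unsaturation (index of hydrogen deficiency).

0

Atom tally by fragment:
  ClCH2 → C:1 H:2 Cl:1
  CH(Cl) → C:1 H:1 Cl:1
  CH2 → C:1 H:2
  CH(F) → C:1 H:1 F:1
  CH2 → C:1 H:2
  CH(CF3) → C:2 H:1 F:3
  CH2 → C:1 H:2
  CH3 → C:1 H:3
Element totals:
  C: 9
  H: 14
  Cl: 2
  F: 4
Molecular formula: C9H14Cl2F4.
DoU = (2C + 2 + N − H − X) / 2 = (2·9 + 2 + 0 − 14 − 6) / 2 = 0.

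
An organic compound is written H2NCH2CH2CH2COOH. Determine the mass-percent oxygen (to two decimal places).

31.03%

Atom tally by fragment:
  H2NCH2 → C:1 H:4 N:1
  CH2 → C:1 H:2
  CH2COOH → C:2 H:3 O:2
Element totals:
  C: 4
  H: 9
  N: 1
  O: 2
Molecular formula: C4H9NO2.
Molar mass = 103.121 g/mol.
Mass from O: 2 × 15.999 = 31.998 g/mol.
%O = 31.998 / 103.121 × 100 = 31.03%.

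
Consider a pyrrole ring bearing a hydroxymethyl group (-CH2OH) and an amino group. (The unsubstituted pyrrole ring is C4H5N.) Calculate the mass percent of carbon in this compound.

Atom tally by fragment:
  pyrrole ring core → C:4 H:5 N:1
  (− 2 ring H displaced by substituents)
  + CH2OH → C:1 H:3 O:1
  + NH2 → N:1 H:2
Element totals:
  C: 5
  H: 8
  N: 2
  O: 1
Molecular formula: C5H8N2O.
Molar mass = 112.132 g/mol.
Mass from C: 5 × 12.011 = 60.055 g/mol.
%C = 60.055 / 112.132 × 100 = 53.56%.

53.56%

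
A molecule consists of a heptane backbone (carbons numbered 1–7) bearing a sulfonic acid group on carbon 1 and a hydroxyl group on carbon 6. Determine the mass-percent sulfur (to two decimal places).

Atom tally by fragment:
  HO3SCH2 → C:1 H:3 S:1 O:3
  CH2 → C:1 H:2
  CH2 → C:1 H:2
  CH2 → C:1 H:2
  CH2 → C:1 H:2
  CH(OH) → C:1 H:2 O:1
  CH3 → C:1 H:3
Element totals:
  C: 7
  H: 16
  O: 4
  S: 1
Molecular formula: C7H16O4S.
Molar mass = 196.261 g/mol.
Mass from S: 1 × 32.06 = 32.060 g/mol.
%S = 32.060 / 196.261 × 100 = 16.34%.

16.34%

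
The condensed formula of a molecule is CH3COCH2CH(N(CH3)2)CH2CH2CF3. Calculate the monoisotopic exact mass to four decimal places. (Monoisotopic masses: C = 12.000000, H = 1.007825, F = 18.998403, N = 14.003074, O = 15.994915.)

Element totals:
  C: 9
  H: 16
  F: 3
  N: 1
  O: 1
Molecular formula: C9H16F3NO.
  M = 9(12.0) + 16(1.007825) + 3(18.998403) + 14.003074 + 15.994915
    = 108.000000 + 16.125200 + 56.995209 + 14.003074 + 15.994915 = 211.118398

211.1184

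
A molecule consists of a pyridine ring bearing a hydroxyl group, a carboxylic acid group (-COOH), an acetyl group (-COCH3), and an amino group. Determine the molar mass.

196.16 g/mol

Atom tally by fragment:
  pyridine ring core → C:5 H:5 N:1
  (− 4 ring H displaced by substituents)
  + OH → O:1 H:1
  + COOH → C:1 H:1 O:2
  + COCH3 → C:2 H:3 O:1
  + NH2 → N:1 H:2
Element totals:
  C: 8
  H: 8
  N: 2
  O: 4
Molecular formula: C8H8N2O4.
  M = 8(12.011) + 8(1.008) + 2(14.007) + 4(15.999)
    = 96.088 + 8.064 + 28.014 + 63.996 = 196.162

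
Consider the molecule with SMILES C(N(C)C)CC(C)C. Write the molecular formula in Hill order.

Atom tally by fragment:
  (CH3)2NCH2 → C:3 H:8 N:1
  CH2 → C:1 H:2
  CH(CH3) → C:2 H:4
  CH3 → C:1 H:3
Element totals:
  C: 7
  H: 17
  N: 1

C7H17N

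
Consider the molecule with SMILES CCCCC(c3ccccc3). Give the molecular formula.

Atom tally by fragment:
  CH3 → C:1 H:3
  CH2 → C:1 H:2
  CH2 → C:1 H:2
  CH2 → C:1 H:2
  CH2C6H5 → C:7 H:7
Element totals:
  C: 11
  H: 16

C11H16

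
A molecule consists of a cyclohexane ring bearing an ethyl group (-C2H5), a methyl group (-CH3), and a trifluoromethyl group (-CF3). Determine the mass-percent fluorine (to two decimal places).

Atom tally by fragment:
  cyclohexane ring core → C:6 H:12
  (− 3 ring H displaced by substituents)
  + C2H5 → C:2 H:5
  + CH3 → C:1 H:3
  + CF3 → C:1 F:3
Element totals:
  C: 10
  H: 17
  F: 3
Molecular formula: C10H17F3.
Molar mass = 194.240 g/mol.
Mass from F: 3 × 18.998 = 56.994 g/mol.
%F = 56.994 / 194.240 × 100 = 29.34%.

29.34%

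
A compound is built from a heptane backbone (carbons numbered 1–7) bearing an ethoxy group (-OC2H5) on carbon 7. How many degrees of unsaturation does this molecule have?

Atom tally by fragment:
  CH3 → C:1 H:3
  CH2 → C:1 H:2
  CH2 → C:1 H:2
  CH2 → C:1 H:2
  CH2 → C:1 H:2
  CH2 → C:1 H:2
  CH2OC2H5 → C:3 H:7 O:1
Element totals:
  C: 9
  H: 20
  O: 1
Molecular formula: C9H20O.
DoU = (2C + 2 + N − H − X) / 2 = (2·9 + 2 + 0 − 20 − 0) / 2 = 0.

0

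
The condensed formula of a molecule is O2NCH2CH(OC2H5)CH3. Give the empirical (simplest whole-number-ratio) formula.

Atom tally by fragment:
  O2NCH2 → C:1 H:2 N:1 O:2
  CH(OC2H5) → C:3 H:6 O:1
  CH3 → C:1 H:3
Element totals:
  C: 5
  H: 11
  N: 1
  O: 3
Molecular formula: C5H11NO3.
gcd of subscripts (5, 11, 1, 3) = 1, so the empirical formula equals the molecular formula.

C5H11NO3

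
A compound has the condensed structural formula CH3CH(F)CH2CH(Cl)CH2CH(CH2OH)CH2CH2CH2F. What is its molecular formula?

Atom tally by fragment:
  CH3 → C:1 H:3
  CH(F) → C:1 H:1 F:1
  CH2 → C:1 H:2
  CH(Cl) → C:1 H:1 Cl:1
  CH2 → C:1 H:2
  CH(CH2OH) → C:2 H:4 O:1
  CH2 → C:1 H:2
  CH2 → C:1 H:2
  CH2F → C:1 H:2 F:1
Element totals:
  C: 10
  H: 19
  Cl: 1
  F: 2
  O: 1

C10H19ClF2O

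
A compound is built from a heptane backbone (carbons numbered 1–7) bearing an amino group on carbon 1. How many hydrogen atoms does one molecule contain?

Atom tally by fragment:
  H2NCH2 → C:1 H:4 N:1
  CH2 → C:1 H:2
  CH2 → C:1 H:2
  CH2 → C:1 H:2
  CH2 → C:1 H:2
  CH2 → C:1 H:2
  CH3 → C:1 H:3
Element totals:
  C: 7
  H: 17
  N: 1

17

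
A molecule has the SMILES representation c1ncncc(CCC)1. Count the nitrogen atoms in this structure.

2

Atom tally by fragment:
  pyrimidine ring core → C:4 H:4 N:2
  (− 1 ring H displaced by substituents)
  + CH2CH2CH3 → C:3 H:7
Element totals:
  C: 7
  H: 10
  N: 2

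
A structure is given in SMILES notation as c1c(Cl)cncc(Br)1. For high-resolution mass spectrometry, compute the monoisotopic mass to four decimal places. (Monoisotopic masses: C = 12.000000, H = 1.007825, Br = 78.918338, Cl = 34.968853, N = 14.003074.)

Atom tally by fragment:
  pyridine ring core → C:5 H:5 N:1
  (− 2 ring H displaced by substituents)
  + Cl → Cl:1
  + Br → Br:1
Element totals:
  C: 5
  H: 3
  Br: 1
  Cl: 1
  N: 1
Molecular formula: C5H3BrClN.
  M = 5(12.0) + 3(1.007825) + 78.918338 + 34.968853 + 14.003074
    = 60.000000 + 3.023475 + 78.918338 + 34.968853 + 14.003074 = 190.913740

190.9137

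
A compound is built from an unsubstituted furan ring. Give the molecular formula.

Atom tally by fragment:
  furan ring core → C:4 H:4 O:1
Element totals:
  C: 4
  H: 4
  O: 1

C4H4O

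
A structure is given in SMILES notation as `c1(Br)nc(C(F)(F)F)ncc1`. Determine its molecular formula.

C5H2BrF3N2

Atom tally by fragment:
  pyrimidine ring core → C:4 H:4 N:2
  (− 2 ring H displaced by substituents)
  + Br → Br:1
  + CF3 → C:1 F:3
Element totals:
  C: 5
  H: 2
  Br: 1
  F: 3
  N: 2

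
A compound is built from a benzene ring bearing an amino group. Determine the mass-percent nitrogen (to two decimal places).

15.04%

Atom tally by fragment:
  benzene ring core → C:6 H:6
  (− 1 ring H displaced by substituents)
  + NH2 → N:1 H:2
Element totals:
  C: 6
  H: 7
  N: 1
Molecular formula: C6H7N.
Molar mass = 93.129 g/mol.
Mass from N: 1 × 14.007 = 14.007 g/mol.
%N = 14.007 / 93.129 × 100 = 15.04%.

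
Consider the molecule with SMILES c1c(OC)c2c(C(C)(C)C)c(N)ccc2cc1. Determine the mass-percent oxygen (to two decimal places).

6.98%

Atom tally by fragment:
  naphthalene ring system core → C:10 H:8
  (− 3 ring H displaced by substituents)
  + OCH3 → C:1 H:3 O:1
  + C(CH3)3 → C:4 H:9
  + NH2 → N:1 H:2
Element totals:
  C: 15
  H: 19
  N: 1
  O: 1
Molecular formula: C15H19NO.
Molar mass = 229.323 g/mol.
Mass from O: 1 × 15.999 = 15.999 g/mol.
%O = 15.999 / 229.323 × 100 = 6.98%.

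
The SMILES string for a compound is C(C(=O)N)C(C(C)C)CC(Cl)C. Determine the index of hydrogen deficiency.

1

Atom tally by fragment:
  H2NOCCH2 → C:2 H:4 O:1 N:1
  CH(CH(CH3)2) → C:4 H:8
  CH2 → C:1 H:2
  CH(Cl) → C:1 H:1 Cl:1
  CH3 → C:1 H:3
Element totals:
  C: 9
  H: 18
  Cl: 1
  N: 1
  O: 1
Molecular formula: C9H18ClNO.
DoU = (2C + 2 + N − H − X) / 2 = (2·9 + 2 + 1 − 18 − 1) / 2 = 1.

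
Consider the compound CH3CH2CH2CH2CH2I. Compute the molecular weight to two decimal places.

198.05 g/mol

Element totals:
  C: 5
  H: 11
  I: 1
Molecular formula: C5H11I.
  M = 5(12.011) + 11(1.008) + 126.904
    = 60.055 + 11.088 + 126.904 = 198.047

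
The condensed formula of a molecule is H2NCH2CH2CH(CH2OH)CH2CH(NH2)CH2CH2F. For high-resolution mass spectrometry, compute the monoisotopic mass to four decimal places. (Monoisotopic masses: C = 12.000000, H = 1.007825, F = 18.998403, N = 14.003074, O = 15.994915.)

178.1481

Element totals:
  C: 8
  H: 19
  F: 1
  N: 2
  O: 1
Molecular formula: C8H19FN2O.
  M = 8(12.0) + 19(1.007825) + 18.998403 + 2(14.003074) + 15.994915
    = 96.000000 + 19.148675 + 18.998403 + 28.006148 + 15.994915 = 178.148141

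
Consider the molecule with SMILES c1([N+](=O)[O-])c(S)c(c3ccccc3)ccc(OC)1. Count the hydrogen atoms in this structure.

11

Atom tally by fragment:
  benzene ring core → C:6 H:6
  (− 4 ring H displaced by substituents)
  + NO2 → N:1 O:2
  + SH → S:1 H:1
  + C6H5 → C:6 H:5
  + OCH3 → C:1 H:3 O:1
Element totals:
  C: 13
  H: 11
  N: 1
  O: 3
  S: 1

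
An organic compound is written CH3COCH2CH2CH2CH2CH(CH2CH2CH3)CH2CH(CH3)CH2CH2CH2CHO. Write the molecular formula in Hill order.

Element totals:
  C: 17
  H: 32
  O: 2

C17H32O2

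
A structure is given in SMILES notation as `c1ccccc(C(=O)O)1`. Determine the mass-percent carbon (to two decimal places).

Atom tally by fragment:
  benzene ring core → C:6 H:6
  (− 1 ring H displaced by substituents)
  + COOH → C:1 H:1 O:2
Element totals:
  C: 7
  H: 6
  O: 2
Molecular formula: C7H6O2.
Molar mass = 122.123 g/mol.
Mass from C: 7 × 12.011 = 84.077 g/mol.
%C = 84.077 / 122.123 × 100 = 68.85%.

68.85%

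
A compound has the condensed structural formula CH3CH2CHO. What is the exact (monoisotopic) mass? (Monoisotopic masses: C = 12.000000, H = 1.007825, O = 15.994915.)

Atom tally by fragment:
  CH3 → C:1 H:3
  CH2CHO → C:2 H:3 O:1
Element totals:
  C: 3
  H: 6
  O: 1
Molecular formula: C3H6O.
  M = 3(12.0) + 6(1.007825) + 15.994915
    = 36.000000 + 6.046950 + 15.994915 = 58.041865

58.0419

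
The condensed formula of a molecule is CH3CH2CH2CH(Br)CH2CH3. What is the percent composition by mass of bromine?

Element totals:
  C: 6
  H: 13
  Br: 1
Molecular formula: C6H13Br.
Molar mass = 165.074 g/mol.
Mass from Br: 1 × 79.904 = 79.904 g/mol.
%Br = 79.904 / 165.074 × 100 = 48.40%.

48.40%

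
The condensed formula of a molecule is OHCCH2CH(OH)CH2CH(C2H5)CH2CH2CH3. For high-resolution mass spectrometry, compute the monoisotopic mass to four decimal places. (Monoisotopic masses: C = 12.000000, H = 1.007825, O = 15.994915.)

Element totals:
  C: 10
  H: 20
  O: 2
Molecular formula: C10H20O2.
  M = 10(12.0) + 20(1.007825) + 2(15.994915)
    = 120.000000 + 20.156500 + 31.989830 = 172.146330

172.1463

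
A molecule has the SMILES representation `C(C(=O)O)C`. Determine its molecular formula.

Atom tally by fragment:
  HOOCCH2 → C:2 H:3 O:2
  CH3 → C:1 H:3
Element totals:
  C: 3
  H: 6
  O: 2

C3H6O2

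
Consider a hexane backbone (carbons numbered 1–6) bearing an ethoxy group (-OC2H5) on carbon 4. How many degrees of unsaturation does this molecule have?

0

Atom tally by fragment:
  CH3 → C:1 H:3
  CH2 → C:1 H:2
  CH2 → C:1 H:2
  CH(OC2H5) → C:3 H:6 O:1
  CH2 → C:1 H:2
  CH3 → C:1 H:3
Element totals:
  C: 8
  H: 18
  O: 1
Molecular formula: C8H18O.
DoU = (2C + 2 + N − H − X) / 2 = (2·8 + 2 + 0 − 18 − 0) / 2 = 0.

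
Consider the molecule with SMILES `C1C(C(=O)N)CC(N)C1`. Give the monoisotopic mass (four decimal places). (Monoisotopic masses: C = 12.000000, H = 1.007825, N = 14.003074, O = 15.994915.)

Atom tally by fragment:
  cyclopentane ring core → C:5 H:10
  (− 2 ring H displaced by substituents)
  + CONH2 → C:1 H:2 O:1 N:1
  + NH2 → N:1 H:2
Element totals:
  C: 6
  H: 12
  N: 2
  O: 1
Molecular formula: C6H12N2O.
  M = 6(12.0) + 12(1.007825) + 2(14.003074) + 15.994915
    = 72.000000 + 12.093900 + 28.006148 + 15.994915 = 128.094963

128.0950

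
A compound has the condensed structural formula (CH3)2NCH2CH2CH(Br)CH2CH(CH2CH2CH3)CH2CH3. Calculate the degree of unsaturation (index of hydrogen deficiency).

Element totals:
  C: 12
  H: 26
  Br: 1
  N: 1
Molecular formula: C12H26BrN.
DoU = (2C + 2 + N − H − X) / 2 = (2·12 + 2 + 1 − 26 − 1) / 2 = 0.

0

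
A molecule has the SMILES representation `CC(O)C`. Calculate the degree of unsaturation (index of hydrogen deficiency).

0

Atom tally by fragment:
  CH3 → C:1 H:3
  CH(OH) → C:1 H:2 O:1
  CH3 → C:1 H:3
Element totals:
  C: 3
  H: 8
  O: 1
Molecular formula: C3H8O.
DoU = (2C + 2 + N − H − X) / 2 = (2·3 + 2 + 0 − 8 − 0) / 2 = 0.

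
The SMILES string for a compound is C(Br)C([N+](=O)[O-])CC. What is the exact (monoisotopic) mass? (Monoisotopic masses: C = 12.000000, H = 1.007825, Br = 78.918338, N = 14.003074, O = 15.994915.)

180.9738

Atom tally by fragment:
  BrCH2 → C:1 H:2 Br:1
  CH(NO2) → C:1 H:1 N:1 O:2
  CH2 → C:1 H:2
  CH3 → C:1 H:3
Element totals:
  C: 4
  H: 8
  Br: 1
  N: 1
  O: 2
Molecular formula: C4H8BrNO2.
  M = 4(12.0) + 8(1.007825) + 78.918338 + 14.003074 + 2(15.994915)
    = 48.000000 + 8.062600 + 78.918338 + 14.003074 + 31.989830 = 180.973842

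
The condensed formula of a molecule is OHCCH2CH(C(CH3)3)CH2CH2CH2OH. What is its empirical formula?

Element totals:
  C: 10
  H: 20
  O: 2
Molecular formula: C10H20O2.
gcd of subscripts = 2; dividing each by 2:
  C: 10/2 = 5
  H: 20/2 = 10
  O: 2/2 = 1

C5H10O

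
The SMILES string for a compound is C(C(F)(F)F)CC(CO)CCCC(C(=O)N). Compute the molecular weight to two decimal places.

Atom tally by fragment:
  F3CCH2 → C:2 H:2 F:3
  CH2 → C:1 H:2
  CH(CH2OH) → C:2 H:4 O:1
  CH2 → C:1 H:2
  CH2 → C:1 H:2
  CH2 → C:1 H:2
  CH2CONH2 → C:2 H:4 O:1 N:1
Element totals:
  C: 10
  H: 18
  F: 3
  N: 1
  O: 2
Molecular formula: C10H18F3NO2.
  M = 10(12.011) + 18(1.008) + 3(18.998) + 14.007 + 2(15.999)
    = 120.110 + 18.144 + 56.994 + 14.007 + 31.998 = 241.253

241.25 g/mol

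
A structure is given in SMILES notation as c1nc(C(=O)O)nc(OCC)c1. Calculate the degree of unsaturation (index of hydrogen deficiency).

5

Atom tally by fragment:
  pyrimidine ring core → C:4 H:4 N:2
  (− 2 ring H displaced by substituents)
  + COOH → C:1 H:1 O:2
  + OC2H5 → C:2 H:5 O:1
Element totals:
  C: 7
  H: 8
  N: 2
  O: 3
Molecular formula: C7H8N2O3.
DoU = (2C + 2 + N − H − X) / 2 = (2·7 + 2 + 2 − 8 − 0) / 2 = 5.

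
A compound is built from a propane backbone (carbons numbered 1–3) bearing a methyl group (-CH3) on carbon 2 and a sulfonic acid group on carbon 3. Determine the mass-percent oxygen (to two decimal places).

34.73%

Atom tally by fragment:
  CH3 → C:1 H:3
  CH(CH3) → C:2 H:4
  CH2SO3H → C:1 H:3 S:1 O:3
Element totals:
  C: 4
  H: 10
  O: 3
  S: 1
Molecular formula: C4H10O3S.
Molar mass = 138.181 g/mol.
Mass from O: 3 × 15.999 = 47.997 g/mol.
%O = 47.997 / 138.181 × 100 = 34.73%.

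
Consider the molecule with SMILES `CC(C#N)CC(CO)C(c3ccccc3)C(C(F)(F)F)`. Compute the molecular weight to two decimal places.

285.31 g/mol

Atom tally by fragment:
  CH3 → C:1 H:3
  CH(CN) → C:2 H:1 N:1
  CH2 → C:1 H:2
  CH(CH2OH) → C:2 H:4 O:1
  CH(C6H5) → C:7 H:6
  CH2CF3 → C:2 H:2 F:3
Element totals:
  C: 15
  H: 18
  F: 3
  N: 1
  O: 1
Molecular formula: C15H18F3NO.
  M = 15(12.011) + 18(1.008) + 3(18.998) + 14.007 + 15.999
    = 180.165 + 18.144 + 56.994 + 14.007 + 15.999 = 285.309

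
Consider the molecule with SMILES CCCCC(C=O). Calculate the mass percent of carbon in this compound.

Atom tally by fragment:
  CH3 → C:1 H:3
  CH2 → C:1 H:2
  CH2 → C:1 H:2
  CH2 → C:1 H:2
  CH2CHO → C:2 H:3 O:1
Element totals:
  C: 6
  H: 12
  O: 1
Molecular formula: C6H12O.
Molar mass = 100.161 g/mol.
Mass from C: 6 × 12.011 = 72.066 g/mol.
%C = 72.066 / 100.161 × 100 = 71.95%.

71.95%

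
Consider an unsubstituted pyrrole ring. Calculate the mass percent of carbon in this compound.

71.61%

Atom tally by fragment:
  pyrrole ring core → C:4 H:5 N:1
Element totals:
  C: 4
  H: 5
  N: 1
Molecular formula: C4H5N.
Molar mass = 67.091 g/mol.
Mass from C: 4 × 12.011 = 48.044 g/mol.
%C = 48.044 / 67.091 × 100 = 71.61%.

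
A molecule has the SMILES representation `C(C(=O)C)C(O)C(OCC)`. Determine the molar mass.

Atom tally by fragment:
  CH3COCH2 → C:3 H:5 O:1
  CH(OH) → C:1 H:2 O:1
  CH2OC2H5 → C:3 H:7 O:1
Element totals:
  C: 7
  H: 14
  O: 3
Molecular formula: C7H14O3.
  M = 7(12.011) + 14(1.008) + 3(15.999)
    = 84.077 + 14.112 + 47.997 = 146.186

146.19 g/mol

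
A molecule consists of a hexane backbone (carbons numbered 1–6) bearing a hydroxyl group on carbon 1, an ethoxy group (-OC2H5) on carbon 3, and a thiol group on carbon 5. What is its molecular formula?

C8H18O2S

Atom tally by fragment:
  HOCH2 → C:1 H:3 O:1
  CH2 → C:1 H:2
  CH(OC2H5) → C:3 H:6 O:1
  CH2 → C:1 H:2
  CH(SH) → C:1 H:2 S:1
  CH3 → C:1 H:3
Element totals:
  C: 8
  H: 18
  O: 2
  S: 1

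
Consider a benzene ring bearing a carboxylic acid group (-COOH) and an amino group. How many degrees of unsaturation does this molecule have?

Atom tally by fragment:
  benzene ring core → C:6 H:6
  (− 2 ring H displaced by substituents)
  + COOH → C:1 H:1 O:2
  + NH2 → N:1 H:2
Element totals:
  C: 7
  H: 7
  N: 1
  O: 2
Molecular formula: C7H7NO2.
DoU = (2C + 2 + N − H − X) / 2 = (2·7 + 2 + 1 − 7 − 0) / 2 = 5.

5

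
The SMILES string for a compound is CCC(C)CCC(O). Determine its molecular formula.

Atom tally by fragment:
  CH3 → C:1 H:3
  CH2 → C:1 H:2
  CH(CH3) → C:2 H:4
  CH2 → C:1 H:2
  CH2 → C:1 H:2
  CH2OH → C:1 H:3 O:1
Element totals:
  C: 7
  H: 16
  O: 1

C7H16O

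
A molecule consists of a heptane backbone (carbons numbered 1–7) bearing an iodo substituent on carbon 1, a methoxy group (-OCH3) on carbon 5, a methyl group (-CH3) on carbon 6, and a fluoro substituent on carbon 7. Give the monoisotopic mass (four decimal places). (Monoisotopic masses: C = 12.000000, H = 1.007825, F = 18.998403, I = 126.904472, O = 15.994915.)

288.0386

Atom tally by fragment:
  ICH2 → C:1 H:2 I:1
  CH2 → C:1 H:2
  CH2 → C:1 H:2
  CH2 → C:1 H:2
  CH(OCH3) → C:2 H:4 O:1
  CH(CH3) → C:2 H:4
  CH2F → C:1 H:2 F:1
Element totals:
  C: 9
  H: 18
  F: 1
  I: 1
  O: 1
Molecular formula: C9H18FIO.
  M = 9(12.0) + 18(1.007825) + 18.998403 + 126.904472 + 15.994915
    = 108.000000 + 18.140850 + 18.998403 + 126.904472 + 15.994915 = 288.038640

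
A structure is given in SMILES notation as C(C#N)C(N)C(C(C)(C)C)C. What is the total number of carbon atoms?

9

Atom tally by fragment:
  NCCH2 → C:2 H:2 N:1
  CH(NH2) → C:1 H:3 N:1
  CH(C(CH3)3) → C:5 H:10
  CH3 → C:1 H:3
Element totals:
  C: 9
  H: 18
  N: 2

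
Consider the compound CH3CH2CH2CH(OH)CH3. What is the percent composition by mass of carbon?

68.13%

Atom tally by fragment:
  CH3 → C:1 H:3
  CH2 → C:1 H:2
  CH2 → C:1 H:2
  CH(OH) → C:1 H:2 O:1
  CH3 → C:1 H:3
Element totals:
  C: 5
  H: 12
  O: 1
Molecular formula: C5H12O.
Molar mass = 88.150 g/mol.
Mass from C: 5 × 12.011 = 60.055 g/mol.
%C = 60.055 / 88.150 × 100 = 68.13%.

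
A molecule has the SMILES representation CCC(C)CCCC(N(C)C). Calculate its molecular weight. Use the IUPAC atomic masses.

157.30 g/mol

Atom tally by fragment:
  CH3 → C:1 H:3
  CH2 → C:1 H:2
  CH(CH3) → C:2 H:4
  CH2 → C:1 H:2
  CH2 → C:1 H:2
  CH2 → C:1 H:2
  CH2N(CH3)2 → C:3 H:8 N:1
Element totals:
  C: 10
  H: 23
  N: 1
Molecular formula: C10H23N.
  M = 10(12.011) + 23(1.008) + 14.007
    = 120.110 + 23.184 + 14.007 = 157.301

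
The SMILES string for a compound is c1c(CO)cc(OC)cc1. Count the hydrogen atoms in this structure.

Atom tally by fragment:
  benzene ring core → C:6 H:6
  (− 2 ring H displaced by substituents)
  + CH2OH → C:1 H:3 O:1
  + OCH3 → C:1 H:3 O:1
Element totals:
  C: 8
  H: 10
  O: 2

10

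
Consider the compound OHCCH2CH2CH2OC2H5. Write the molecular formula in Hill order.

C6H12O2

Atom tally by fragment:
  OHCCH2 → C:2 H:3 O:1
  CH2 → C:1 H:2
  CH2OC2H5 → C:3 H:7 O:1
Element totals:
  C: 6
  H: 12
  O: 2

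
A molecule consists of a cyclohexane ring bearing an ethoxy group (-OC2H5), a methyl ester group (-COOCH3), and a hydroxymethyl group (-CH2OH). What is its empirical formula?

Atom tally by fragment:
  cyclohexane ring core → C:6 H:12
  (− 3 ring H displaced by substituents)
  + OC2H5 → C:2 H:5 O:1
  + COOCH3 → C:2 H:3 O:2
  + CH2OH → C:1 H:3 O:1
Element totals:
  C: 11
  H: 20
  O: 4
Molecular formula: C11H20O4.
gcd of subscripts (11, 20, 4) = 1, so the empirical formula equals the molecular formula.

C11H20O4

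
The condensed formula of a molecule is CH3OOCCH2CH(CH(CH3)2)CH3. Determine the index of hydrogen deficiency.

1

Element totals:
  C: 8
  H: 16
  O: 2
Molecular formula: C8H16O2.
DoU = (2C + 2 + N − H − X) / 2 = (2·8 + 2 + 0 − 16 − 0) / 2 = 1.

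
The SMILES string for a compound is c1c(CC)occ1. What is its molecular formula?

Atom tally by fragment:
  furan ring core → C:4 H:4 O:1
  (− 1 ring H displaced by substituents)
  + C2H5 → C:2 H:5
Element totals:
  C: 6
  H: 8
  O: 1

C6H8O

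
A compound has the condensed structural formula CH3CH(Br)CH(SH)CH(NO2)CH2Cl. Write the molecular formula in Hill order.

C5H9BrClNO2S

Element totals:
  C: 5
  H: 9
  Br: 1
  Cl: 1
  N: 1
  O: 2
  S: 1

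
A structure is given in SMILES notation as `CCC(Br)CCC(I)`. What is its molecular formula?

Atom tally by fragment:
  CH3 → C:1 H:3
  CH2 → C:1 H:2
  CH(Br) → C:1 H:1 Br:1
  CH2 → C:1 H:2
  CH2 → C:1 H:2
  CH2I → C:1 H:2 I:1
Element totals:
  C: 6
  H: 12
  Br: 1
  I: 1

C6H12BrI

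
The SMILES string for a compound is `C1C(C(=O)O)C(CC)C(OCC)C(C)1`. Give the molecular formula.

Atom tally by fragment:
  cyclopentane ring core → C:5 H:10
  (− 4 ring H displaced by substituents)
  + COOH → C:1 H:1 O:2
  + C2H5 → C:2 H:5
  + OC2H5 → C:2 H:5 O:1
  + CH3 → C:1 H:3
Element totals:
  C: 11
  H: 20
  O: 3

C11H20O3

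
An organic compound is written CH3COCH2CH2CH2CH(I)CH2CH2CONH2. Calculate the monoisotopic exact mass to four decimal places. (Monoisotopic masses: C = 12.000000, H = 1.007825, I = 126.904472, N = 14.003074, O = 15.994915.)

297.0226

Element totals:
  C: 9
  H: 16
  I: 1
  N: 1
  O: 2
Molecular formula: C9H16INO2.
  M = 9(12.0) + 16(1.007825) + 126.904472 + 14.003074 + 2(15.994915)
    = 108.000000 + 16.125200 + 126.904472 + 14.003074 + 31.989830 = 297.022576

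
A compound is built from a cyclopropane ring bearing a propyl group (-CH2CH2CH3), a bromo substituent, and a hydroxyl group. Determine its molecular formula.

Atom tally by fragment:
  cyclopropane ring core → C:3 H:6
  (− 3 ring H displaced by substituents)
  + CH2CH2CH3 → C:3 H:7
  + Br → Br:1
  + OH → O:1 H:1
Element totals:
  C: 6
  H: 11
  Br: 1
  O: 1

C6H11BrO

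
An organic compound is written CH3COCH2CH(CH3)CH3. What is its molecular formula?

Element totals:
  C: 6
  H: 12
  O: 1

C6H12O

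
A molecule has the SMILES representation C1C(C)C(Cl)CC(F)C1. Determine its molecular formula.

Atom tally by fragment:
  cyclohexane ring core → C:6 H:12
  (− 3 ring H displaced by substituents)
  + CH3 → C:1 H:3
  + Cl → Cl:1
  + F → F:1
Element totals:
  C: 7
  H: 12
  Cl: 1
  F: 1

C7H12ClF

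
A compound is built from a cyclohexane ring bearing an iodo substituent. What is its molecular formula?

Atom tally by fragment:
  cyclohexane ring core → C:6 H:12
  (− 1 ring H displaced by substituents)
  + I → I:1
Element totals:
  C: 6
  H: 11
  I: 1

C6H11I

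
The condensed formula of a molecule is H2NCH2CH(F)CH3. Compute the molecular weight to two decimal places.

77.10 g/mol

Atom tally by fragment:
  H2NCH2 → C:1 H:4 N:1
  CH(F) → C:1 H:1 F:1
  CH3 → C:1 H:3
Element totals:
  C: 3
  H: 8
  F: 1
  N: 1
Molecular formula: C3H8FN.
  M = 3(12.011) + 8(1.008) + 18.998 + 14.007
    = 36.033 + 8.064 + 18.998 + 14.007 = 77.102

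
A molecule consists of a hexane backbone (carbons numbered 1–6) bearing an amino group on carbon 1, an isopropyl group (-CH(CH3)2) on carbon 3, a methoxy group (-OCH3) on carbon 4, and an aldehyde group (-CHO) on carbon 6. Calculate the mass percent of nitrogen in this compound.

6.96%

Atom tally by fragment:
  H2NCH2 → C:1 H:4 N:1
  CH2 → C:1 H:2
  CH(CH(CH3)2) → C:4 H:8
  CH(OCH3) → C:2 H:4 O:1
  CH2 → C:1 H:2
  CH2CHO → C:2 H:3 O:1
Element totals:
  C: 11
  H: 23
  N: 1
  O: 2
Molecular formula: C11H23NO2.
Molar mass = 201.310 g/mol.
Mass from N: 1 × 14.007 = 14.007 g/mol.
%N = 14.007 / 201.310 × 100 = 6.96%.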